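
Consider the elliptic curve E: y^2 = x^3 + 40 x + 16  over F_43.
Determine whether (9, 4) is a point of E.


Check whether y^2 = x^3 + 40 x + 16 (mod 43) for (x, y) = (9, 4).
LHS: y^2 = 4^2 mod 43 = 16
RHS: x^3 + 40 x + 16 = 9^3 + 40*9 + 16 mod 43 = 30
LHS != RHS

No, not on the curve


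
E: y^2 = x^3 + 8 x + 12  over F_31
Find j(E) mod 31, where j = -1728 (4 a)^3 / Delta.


Delta = -16(4 a^3 + 27 b^2) mod 31 = 8
-1728 * (4 a)^3 = -1728 * (4*8)^3 mod 31 = 8
j = 8 * 8^(-1) mod 31 = 1

j = 1 (mod 31)


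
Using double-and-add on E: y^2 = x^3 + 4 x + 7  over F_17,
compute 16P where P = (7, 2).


k = 16 = 10000_2 (binary, LSB first: 00001)
Double-and-add from P = (7, 2):
  bit 0 = 0: acc unchanged = O
  bit 1 = 0: acc unchanged = O
  bit 2 = 0: acc unchanged = O
  bit 3 = 0: acc unchanged = O
  bit 4 = 1: acc = O + (7, 15) = (7, 15)

16P = (7, 15)


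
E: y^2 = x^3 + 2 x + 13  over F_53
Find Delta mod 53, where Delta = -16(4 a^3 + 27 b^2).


4 a^3 + 27 b^2 = 4*2^3 + 27*13^2 = 32 + 4563 = 4595
Delta = -16 * (4595) = -73520
Delta mod 53 = 44

Delta = 44 (mod 53)


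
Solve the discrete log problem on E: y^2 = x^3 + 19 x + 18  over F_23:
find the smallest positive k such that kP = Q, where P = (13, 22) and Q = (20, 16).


Enumerate multiples of P until we hit Q = (20, 16):
  1P = (13, 22)
  2P = (5, 13)
  3P = (21, 15)
  4P = (16, 18)
  5P = (6, 7)
  6P = (10, 14)
  7P = (2, 15)
  8P = (20, 7)
  9P = (19, 4)
  10P = (0, 8)
  11P = (0, 15)
  12P = (19, 19)
  13P = (20, 16)
Match found at i = 13.

k = 13


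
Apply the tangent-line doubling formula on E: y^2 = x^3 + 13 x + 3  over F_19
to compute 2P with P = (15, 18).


Doubling: s = (3 x1^2 + a) / (2 y1)
s = (3*15^2 + 13) / (2*18) mod 19 = 17
x3 = s^2 - 2 x1 mod 19 = 17^2 - 2*15 = 12
y3 = s (x1 - x3) - y1 mod 19 = 17 * (15 - 12) - 18 = 14

2P = (12, 14)


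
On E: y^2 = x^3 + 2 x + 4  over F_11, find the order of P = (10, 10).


Compute successive multiples of P until we hit O:
  1P = (10, 10)
  2P = (0, 9)
  3P = (2, 4)
  4P = (3, 9)
  5P = (7, 3)
  6P = (8, 2)
  7P = (9, 5)
  8P = (6, 10)
  ... (continuing to 17P)
  17P = O

ord(P) = 17


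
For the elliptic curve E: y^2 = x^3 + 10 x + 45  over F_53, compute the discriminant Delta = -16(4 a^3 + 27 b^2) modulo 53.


4 a^3 + 27 b^2 = 4*10^3 + 27*45^2 = 4000 + 54675 = 58675
Delta = -16 * (58675) = -938800
Delta mod 53 = 42

Delta = 42 (mod 53)


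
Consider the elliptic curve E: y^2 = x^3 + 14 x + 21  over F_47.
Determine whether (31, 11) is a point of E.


Check whether y^2 = x^3 + 14 x + 21 (mod 47) for (x, y) = (31, 11).
LHS: y^2 = 11^2 mod 47 = 27
RHS: x^3 + 14 x + 21 = 31^3 + 14*31 + 21 mod 47 = 25
LHS != RHS

No, not on the curve


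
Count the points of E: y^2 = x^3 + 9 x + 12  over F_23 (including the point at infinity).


For each x in F_23, count y with y^2 = x^3 + 9 x + 12 mod 23:
  x = 0: RHS = 12, y in [9, 14]  -> 2 point(s)
  x = 6: RHS = 6, y in [11, 12]  -> 2 point(s)
  x = 7: RHS = 4, y in [2, 21]  -> 2 point(s)
  x = 11: RHS = 16, y in [4, 19]  -> 2 point(s)
  x = 12: RHS = 8, y in [10, 13]  -> 2 point(s)
  x = 13: RHS = 3, y in [7, 16]  -> 2 point(s)
  x = 15: RHS = 3, y in [7, 16]  -> 2 point(s)
  x = 17: RHS = 18, y in [8, 15]  -> 2 point(s)
  x = 18: RHS = 3, y in [7, 16]  -> 2 point(s)
  x = 19: RHS = 4, y in [2, 21]  -> 2 point(s)
  x = 20: RHS = 4, y in [2, 21]  -> 2 point(s)
  x = 21: RHS = 9, y in [3, 20]  -> 2 point(s)
  x = 22: RHS = 2, y in [5, 18]  -> 2 point(s)
Affine points: 26. Add the point at infinity: total = 27.

#E(F_23) = 27


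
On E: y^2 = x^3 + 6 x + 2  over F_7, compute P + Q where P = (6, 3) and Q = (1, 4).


P != Q, so use the chord formula.
s = (y2 - y1) / (x2 - x1) = (1) / (2) mod 7 = 4
x3 = s^2 - x1 - x2 mod 7 = 4^2 - 6 - 1 = 2
y3 = s (x1 - x3) - y1 mod 7 = 4 * (6 - 2) - 3 = 6

P + Q = (2, 6)


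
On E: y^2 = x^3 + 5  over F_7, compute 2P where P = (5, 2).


Doubling: s = (3 x1^2 + a) / (2 y1)
s = (3*5^2 + 0) / (2*2) mod 7 = 3
x3 = s^2 - 2 x1 mod 7 = 3^2 - 2*5 = 6
y3 = s (x1 - x3) - y1 mod 7 = 3 * (5 - 6) - 2 = 2

2P = (6, 2)


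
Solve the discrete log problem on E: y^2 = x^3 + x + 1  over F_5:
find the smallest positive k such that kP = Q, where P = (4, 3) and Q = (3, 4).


Enumerate multiples of P until we hit Q = (3, 4):
  1P = (4, 3)
  2P = (3, 1)
  3P = (2, 1)
  4P = (0, 1)
  5P = (0, 4)
  6P = (2, 4)
  7P = (3, 4)
Match found at i = 7.

k = 7


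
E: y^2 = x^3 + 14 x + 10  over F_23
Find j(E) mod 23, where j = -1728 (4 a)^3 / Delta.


Delta = -16(4 a^3 + 27 b^2) mod 23 = 6
-1728 * (4 a)^3 = -1728 * (4*14)^3 mod 23 = 13
j = 13 * 6^(-1) mod 23 = 6

j = 6 (mod 23)


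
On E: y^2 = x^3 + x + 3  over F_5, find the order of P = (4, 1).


Compute successive multiples of P until we hit O:
  1P = (4, 1)
  2P = (1, 0)
  3P = (4, 4)
  4P = O

ord(P) = 4


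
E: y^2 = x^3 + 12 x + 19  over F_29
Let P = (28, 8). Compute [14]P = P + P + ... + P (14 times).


k = 14 = 1110_2 (binary, LSB first: 0111)
Double-and-add from P = (28, 8):
  bit 0 = 0: acc unchanged = O
  bit 1 = 1: acc = O + (15, 6) = (15, 6)
  bit 2 = 1: acc = (15, 6) + (5, 1) = (2, 15)
  bit 3 = 1: acc = (2, 15) + (19, 28) = (13, 9)

14P = (13, 9)


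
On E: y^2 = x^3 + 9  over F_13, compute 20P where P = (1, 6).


k = 20 = 10100_2 (binary, LSB first: 00101)
Double-and-add from P = (1, 6):
  bit 0 = 0: acc unchanged = O
  bit 1 = 0: acc unchanged = O
  bit 2 = 1: acc = O + (3, 6) = (3, 6)
  bit 3 = 0: acc unchanged = (3, 6)
  bit 4 = 1: acc = (3, 6) + (9, 6) = (1, 7)

20P = (1, 7)


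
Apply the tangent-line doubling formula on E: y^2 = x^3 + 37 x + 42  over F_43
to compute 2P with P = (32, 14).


Doubling: s = (3 x1^2 + a) / (2 y1)
s = (3*32^2 + 37) / (2*14) mod 43 = 2
x3 = s^2 - 2 x1 mod 43 = 2^2 - 2*32 = 26
y3 = s (x1 - x3) - y1 mod 43 = 2 * (32 - 26) - 14 = 41

2P = (26, 41)


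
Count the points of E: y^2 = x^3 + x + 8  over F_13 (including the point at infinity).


For each x in F_13, count y with y^2 = x^3 + 1 x + 8 mod 13:
  x = 1: RHS = 10, y in [6, 7]  -> 2 point(s)
  x = 3: RHS = 12, y in [5, 8]  -> 2 point(s)
  x = 6: RHS = 9, y in [3, 10]  -> 2 point(s)
  x = 10: RHS = 4, y in [2, 11]  -> 2 point(s)
Affine points: 8. Add the point at infinity: total = 9.

#E(F_13) = 9


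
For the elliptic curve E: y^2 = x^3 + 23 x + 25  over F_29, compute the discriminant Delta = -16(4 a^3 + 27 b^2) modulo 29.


4 a^3 + 27 b^2 = 4*23^3 + 27*25^2 = 48668 + 16875 = 65543
Delta = -16 * (65543) = -1048688
Delta mod 29 = 10

Delta = 10 (mod 29)


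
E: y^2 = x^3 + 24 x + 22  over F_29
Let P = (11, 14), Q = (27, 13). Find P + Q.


P != Q, so use the chord formula.
s = (y2 - y1) / (x2 - x1) = (28) / (16) mod 29 = 9
x3 = s^2 - x1 - x2 mod 29 = 9^2 - 11 - 27 = 14
y3 = s (x1 - x3) - y1 mod 29 = 9 * (11 - 14) - 14 = 17

P + Q = (14, 17)


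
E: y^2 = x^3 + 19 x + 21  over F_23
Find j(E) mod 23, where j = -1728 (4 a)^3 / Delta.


Delta = -16(4 a^3 + 27 b^2) mod 23 = 22
-1728 * (4 a)^3 = -1728 * (4*19)^3 mod 23 = 6
j = 6 * 22^(-1) mod 23 = 17

j = 17 (mod 23)


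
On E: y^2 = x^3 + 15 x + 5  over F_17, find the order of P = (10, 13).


Compute successive multiples of P until we hit O:
  1P = (10, 13)
  2P = (15, 16)
  3P = (8, 12)
  4P = (12, 3)
  5P = (3, 3)
  6P = (5, 16)
  7P = (1, 2)
  8P = (14, 1)
  ... (continuing to 22P)
  22P = O

ord(P) = 22


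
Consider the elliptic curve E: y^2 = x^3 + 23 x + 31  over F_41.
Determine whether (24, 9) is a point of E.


Check whether y^2 = x^3 + 23 x + 31 (mod 41) for (x, y) = (24, 9).
LHS: y^2 = 9^2 mod 41 = 40
RHS: x^3 + 23 x + 31 = 24^3 + 23*24 + 31 mod 41 = 16
LHS != RHS

No, not on the curve


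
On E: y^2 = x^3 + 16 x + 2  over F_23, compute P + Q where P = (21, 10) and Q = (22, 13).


P != Q, so use the chord formula.
s = (y2 - y1) / (x2 - x1) = (3) / (1) mod 23 = 3
x3 = s^2 - x1 - x2 mod 23 = 3^2 - 21 - 22 = 12
y3 = s (x1 - x3) - y1 mod 23 = 3 * (21 - 12) - 10 = 17

P + Q = (12, 17)


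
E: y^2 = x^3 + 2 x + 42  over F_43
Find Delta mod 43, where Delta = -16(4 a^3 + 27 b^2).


4 a^3 + 27 b^2 = 4*2^3 + 27*42^2 = 32 + 47628 = 47660
Delta = -16 * (47660) = -762560
Delta mod 43 = 2

Delta = 2 (mod 43)


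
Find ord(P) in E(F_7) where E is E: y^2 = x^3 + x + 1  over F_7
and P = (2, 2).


Compute successive multiples of P until we hit O:
  1P = (2, 2)
  2P = (0, 1)
  3P = (0, 6)
  4P = (2, 5)
  5P = O

ord(P) = 5


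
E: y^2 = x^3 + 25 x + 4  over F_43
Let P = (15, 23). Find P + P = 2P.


Doubling: s = (3 x1^2 + a) / (2 y1)
s = (3*15^2 + 25) / (2*23) mod 43 = 4
x3 = s^2 - 2 x1 mod 43 = 4^2 - 2*15 = 29
y3 = s (x1 - x3) - y1 mod 43 = 4 * (15 - 29) - 23 = 7

2P = (29, 7)


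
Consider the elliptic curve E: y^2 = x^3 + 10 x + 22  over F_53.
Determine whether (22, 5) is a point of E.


Check whether y^2 = x^3 + 10 x + 22 (mod 53) for (x, y) = (22, 5).
LHS: y^2 = 5^2 mod 53 = 25
RHS: x^3 + 10 x + 22 = 22^3 + 10*22 + 22 mod 53 = 25
LHS = RHS

Yes, on the curve


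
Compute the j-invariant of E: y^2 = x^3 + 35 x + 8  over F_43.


Delta = -16(4 a^3 + 27 b^2) mod 43 = 3
-1728 * (4 a)^3 = -1728 * (4*35)^3 mod 43 = 16
j = 16 * 3^(-1) mod 43 = 34

j = 34 (mod 43)


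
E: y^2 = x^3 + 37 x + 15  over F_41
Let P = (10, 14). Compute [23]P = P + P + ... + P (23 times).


k = 23 = 10111_2 (binary, LSB first: 11101)
Double-and-add from P = (10, 14):
  bit 0 = 1: acc = O + (10, 14) = (10, 14)
  bit 1 = 1: acc = (10, 14) + (29, 37) = (23, 35)
  bit 2 = 1: acc = (23, 35) + (6, 24) = (11, 21)
  bit 3 = 0: acc unchanged = (11, 21)
  bit 4 = 1: acc = (11, 21) + (36, 22) = (31, 11)

23P = (31, 11)


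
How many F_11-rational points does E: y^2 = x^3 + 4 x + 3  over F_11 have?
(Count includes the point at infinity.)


For each x in F_11, count y with y^2 = x^3 + 4 x + 3 mod 11:
  x = 0: RHS = 3, y in [5, 6]  -> 2 point(s)
  x = 3: RHS = 9, y in [3, 8]  -> 2 point(s)
  x = 5: RHS = 5, y in [4, 7]  -> 2 point(s)
  x = 6: RHS = 1, y in [1, 10]  -> 2 point(s)
  x = 7: RHS = 0, y in [0]  -> 1 point(s)
  x = 9: RHS = 9, y in [3, 8]  -> 2 point(s)
  x = 10: RHS = 9, y in [3, 8]  -> 2 point(s)
Affine points: 13. Add the point at infinity: total = 14.

#E(F_11) = 14


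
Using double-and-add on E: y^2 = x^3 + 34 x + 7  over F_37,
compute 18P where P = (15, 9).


k = 18 = 10010_2 (binary, LSB first: 01001)
Double-and-add from P = (15, 9):
  bit 0 = 0: acc unchanged = O
  bit 1 = 1: acc = O + (3, 32) = (3, 32)
  bit 2 = 0: acc unchanged = (3, 32)
  bit 3 = 0: acc unchanged = (3, 32)
  bit 4 = 1: acc = (3, 32) + (26, 2) = (36, 3)

18P = (36, 3)


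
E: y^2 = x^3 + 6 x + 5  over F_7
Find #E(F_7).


For each x in F_7, count y with y^2 = x^3 + 6 x + 5 mod 7:
  x = 2: RHS = 4, y in [2, 5]  -> 2 point(s)
  x = 3: RHS = 1, y in [1, 6]  -> 2 point(s)
  x = 4: RHS = 2, y in [3, 4]  -> 2 point(s)
Affine points: 6. Add the point at infinity: total = 7.

#E(F_7) = 7


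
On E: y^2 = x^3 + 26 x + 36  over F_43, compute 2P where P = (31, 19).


Doubling: s = (3 x1^2 + a) / (2 y1)
s = (3*31^2 + 26) / (2*19) mod 43 = 3
x3 = s^2 - 2 x1 mod 43 = 3^2 - 2*31 = 33
y3 = s (x1 - x3) - y1 mod 43 = 3 * (31 - 33) - 19 = 18

2P = (33, 18)


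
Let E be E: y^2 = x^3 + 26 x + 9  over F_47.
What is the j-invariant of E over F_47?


Delta = -16(4 a^3 + 27 b^2) mod 47 = 10
-1728 * (4 a)^3 = -1728 * (4*26)^3 mod 47 = 2
j = 2 * 10^(-1) mod 47 = 19

j = 19 (mod 47)


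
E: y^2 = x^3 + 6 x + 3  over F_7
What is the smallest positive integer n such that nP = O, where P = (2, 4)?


Compute successive multiples of P until we hit O:
  1P = (2, 4)
  2P = (5, 5)
  3P = (4, 0)
  4P = (5, 2)
  5P = (2, 3)
  6P = O

ord(P) = 6


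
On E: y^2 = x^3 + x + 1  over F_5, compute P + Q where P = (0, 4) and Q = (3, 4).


P != Q, so use the chord formula.
s = (y2 - y1) / (x2 - x1) = (0) / (3) mod 5 = 0
x3 = s^2 - x1 - x2 mod 5 = 0^2 - 0 - 3 = 2
y3 = s (x1 - x3) - y1 mod 5 = 0 * (0 - 2) - 4 = 1

P + Q = (2, 1)


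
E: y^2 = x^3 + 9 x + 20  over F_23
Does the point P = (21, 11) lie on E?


Check whether y^2 = x^3 + 9 x + 20 (mod 23) for (x, y) = (21, 11).
LHS: y^2 = 11^2 mod 23 = 6
RHS: x^3 + 9 x + 20 = 21^3 + 9*21 + 20 mod 23 = 17
LHS != RHS

No, not on the curve


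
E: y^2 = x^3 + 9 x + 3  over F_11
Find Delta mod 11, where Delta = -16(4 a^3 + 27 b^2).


4 a^3 + 27 b^2 = 4*9^3 + 27*3^2 = 2916 + 243 = 3159
Delta = -16 * (3159) = -50544
Delta mod 11 = 1

Delta = 1 (mod 11)


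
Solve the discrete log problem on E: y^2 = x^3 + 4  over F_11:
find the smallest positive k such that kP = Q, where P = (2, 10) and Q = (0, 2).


Enumerate multiples of P until we hit Q = (0, 2):
  1P = (2, 10)
  2P = (10, 5)
  3P = (3, 3)
  4P = (0, 9)
  5P = (1, 7)
  6P = (6, 0)
  7P = (1, 4)
  8P = (0, 2)
Match found at i = 8.

k = 8


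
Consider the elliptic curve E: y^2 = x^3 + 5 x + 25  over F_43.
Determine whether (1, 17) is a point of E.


Check whether y^2 = x^3 + 5 x + 25 (mod 43) for (x, y) = (1, 17).
LHS: y^2 = 17^2 mod 43 = 31
RHS: x^3 + 5 x + 25 = 1^3 + 5*1 + 25 mod 43 = 31
LHS = RHS

Yes, on the curve


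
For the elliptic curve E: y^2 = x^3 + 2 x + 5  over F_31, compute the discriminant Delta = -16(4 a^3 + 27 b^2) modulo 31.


4 a^3 + 27 b^2 = 4*2^3 + 27*5^2 = 32 + 675 = 707
Delta = -16 * (707) = -11312
Delta mod 31 = 3

Delta = 3 (mod 31)


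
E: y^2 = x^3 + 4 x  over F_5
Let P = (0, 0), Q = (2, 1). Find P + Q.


P != Q, so use the chord formula.
s = (y2 - y1) / (x2 - x1) = (1) / (2) mod 5 = 3
x3 = s^2 - x1 - x2 mod 5 = 3^2 - 0 - 2 = 2
y3 = s (x1 - x3) - y1 mod 5 = 3 * (0 - 2) - 0 = 4

P + Q = (2, 4)


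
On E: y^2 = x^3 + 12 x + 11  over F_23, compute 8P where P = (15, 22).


k = 8 = 1000_2 (binary, LSB first: 0001)
Double-and-add from P = (15, 22):
  bit 0 = 0: acc unchanged = O
  bit 1 = 0: acc unchanged = O
  bit 2 = 0: acc unchanged = O
  bit 3 = 1: acc = O + (7, 22) = (7, 22)

8P = (7, 22)


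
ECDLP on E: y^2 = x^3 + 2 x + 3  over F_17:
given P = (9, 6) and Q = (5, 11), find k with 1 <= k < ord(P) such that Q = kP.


Enumerate multiples of P until we hit Q = (5, 11):
  1P = (9, 6)
  2P = (3, 6)
  3P = (5, 11)
Match found at i = 3.

k = 3


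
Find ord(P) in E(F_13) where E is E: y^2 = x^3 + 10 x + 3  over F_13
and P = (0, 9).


Compute successive multiples of P until we hit O:
  1P = (0, 9)
  2P = (4, 9)
  3P = (9, 4)
  4P = (8, 7)
  5P = (1, 1)
  6P = (11, 1)
  7P = (5, 10)
  8P = (7, 0)
  ... (continuing to 16P)
  16P = O

ord(P) = 16


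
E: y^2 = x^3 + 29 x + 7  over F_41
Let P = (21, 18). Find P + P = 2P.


Doubling: s = (3 x1^2 + a) / (2 y1)
s = (3*21^2 + 29) / (2*18) mod 41 = 33
x3 = s^2 - 2 x1 mod 41 = 33^2 - 2*21 = 22
y3 = s (x1 - x3) - y1 mod 41 = 33 * (21 - 22) - 18 = 31

2P = (22, 31)


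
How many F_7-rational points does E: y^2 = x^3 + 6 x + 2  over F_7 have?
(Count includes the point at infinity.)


For each x in F_7, count y with y^2 = x^3 + 6 x + 2 mod 7:
  x = 0: RHS = 2, y in [3, 4]  -> 2 point(s)
  x = 1: RHS = 2, y in [3, 4]  -> 2 point(s)
  x = 2: RHS = 1, y in [1, 6]  -> 2 point(s)
  x = 6: RHS = 2, y in [3, 4]  -> 2 point(s)
Affine points: 8. Add the point at infinity: total = 9.

#E(F_7) = 9


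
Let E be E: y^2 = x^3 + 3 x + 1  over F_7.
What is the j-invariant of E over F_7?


Delta = -16(4 a^3 + 27 b^2) mod 7 = 3
-1728 * (4 a)^3 = -1728 * (4*3)^3 mod 7 = 6
j = 6 * 3^(-1) mod 7 = 2

j = 2 (mod 7)


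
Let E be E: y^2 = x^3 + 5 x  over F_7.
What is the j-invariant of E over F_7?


Delta = -16(4 a^3 + 27 b^2) mod 7 = 1
-1728 * (4 a)^3 = -1728 * (4*5)^3 mod 7 = 6
j = 6 * 1^(-1) mod 7 = 6

j = 6 (mod 7)


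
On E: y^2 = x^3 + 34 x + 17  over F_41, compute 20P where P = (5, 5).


k = 20 = 10100_2 (binary, LSB first: 00101)
Double-and-add from P = (5, 5):
  bit 0 = 0: acc unchanged = O
  bit 1 = 0: acc unchanged = O
  bit 2 = 1: acc = O + (13, 14) = (13, 14)
  bit 3 = 0: acc unchanged = (13, 14)
  bit 4 = 1: acc = (13, 14) + (20, 13) = (3, 8)

20P = (3, 8)


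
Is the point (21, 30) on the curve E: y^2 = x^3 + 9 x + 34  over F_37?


Check whether y^2 = x^3 + 9 x + 34 (mod 37) for (x, y) = (21, 30).
LHS: y^2 = 30^2 mod 37 = 12
RHS: x^3 + 9 x + 34 = 21^3 + 9*21 + 34 mod 37 = 12
LHS = RHS

Yes, on the curve


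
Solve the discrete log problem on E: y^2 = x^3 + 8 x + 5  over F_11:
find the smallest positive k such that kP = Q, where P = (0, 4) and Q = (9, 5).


Enumerate multiples of P until we hit Q = (9, 5):
  1P = (0, 4)
  2P = (1, 6)
  3P = (3, 1)
  4P = (9, 5)
Match found at i = 4.

k = 4


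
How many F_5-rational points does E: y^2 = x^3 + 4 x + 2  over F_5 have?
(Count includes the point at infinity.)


For each x in F_5, count y with y^2 = x^3 + 4 x + 2 mod 5:
  x = 3: RHS = 1, y in [1, 4]  -> 2 point(s)
Affine points: 2. Add the point at infinity: total = 3.

#E(F_5) = 3


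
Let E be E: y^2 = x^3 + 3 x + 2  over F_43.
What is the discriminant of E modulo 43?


4 a^3 + 27 b^2 = 4*3^3 + 27*2^2 = 108 + 108 = 216
Delta = -16 * (216) = -3456
Delta mod 43 = 27

Delta = 27 (mod 43)


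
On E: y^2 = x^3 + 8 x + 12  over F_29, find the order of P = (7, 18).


Compute successive multiples of P until we hit O:
  1P = (7, 18)
  2P = (20, 9)
  3P = (9, 28)
  4P = (9, 1)
  5P = (20, 20)
  6P = (7, 11)
  7P = O

ord(P) = 7


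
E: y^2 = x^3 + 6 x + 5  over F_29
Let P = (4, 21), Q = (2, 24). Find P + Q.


P != Q, so use the chord formula.
s = (y2 - y1) / (x2 - x1) = (3) / (27) mod 29 = 13
x3 = s^2 - x1 - x2 mod 29 = 13^2 - 4 - 2 = 18
y3 = s (x1 - x3) - y1 mod 29 = 13 * (4 - 18) - 21 = 0

P + Q = (18, 0)


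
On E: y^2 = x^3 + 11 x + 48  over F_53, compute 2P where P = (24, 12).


Doubling: s = (3 x1^2 + a) / (2 y1)
s = (3*24^2 + 11) / (2*12) mod 53 = 4
x3 = s^2 - 2 x1 mod 53 = 4^2 - 2*24 = 21
y3 = s (x1 - x3) - y1 mod 53 = 4 * (24 - 21) - 12 = 0

2P = (21, 0)


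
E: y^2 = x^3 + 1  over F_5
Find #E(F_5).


For each x in F_5, count y with y^2 = x^3 + 0 x + 1 mod 5:
  x = 0: RHS = 1, y in [1, 4]  -> 2 point(s)
  x = 2: RHS = 4, y in [2, 3]  -> 2 point(s)
  x = 4: RHS = 0, y in [0]  -> 1 point(s)
Affine points: 5. Add the point at infinity: total = 6.

#E(F_5) = 6


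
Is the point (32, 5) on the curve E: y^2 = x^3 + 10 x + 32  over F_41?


Check whether y^2 = x^3 + 10 x + 32 (mod 41) for (x, y) = (32, 5).
LHS: y^2 = 5^2 mod 41 = 25
RHS: x^3 + 10 x + 32 = 32^3 + 10*32 + 32 mod 41 = 33
LHS != RHS

No, not on the curve


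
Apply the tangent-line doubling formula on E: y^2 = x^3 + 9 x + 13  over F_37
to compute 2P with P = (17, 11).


Doubling: s = (3 x1^2 + a) / (2 y1)
s = (3*17^2 + 9) / (2*11) mod 37 = 23
x3 = s^2 - 2 x1 mod 37 = 23^2 - 2*17 = 14
y3 = s (x1 - x3) - y1 mod 37 = 23 * (17 - 14) - 11 = 21

2P = (14, 21)


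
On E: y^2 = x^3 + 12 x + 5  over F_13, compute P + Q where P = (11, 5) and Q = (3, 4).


P != Q, so use the chord formula.
s = (y2 - y1) / (x2 - x1) = (12) / (5) mod 13 = 5
x3 = s^2 - x1 - x2 mod 13 = 5^2 - 11 - 3 = 11
y3 = s (x1 - x3) - y1 mod 13 = 5 * (11 - 11) - 5 = 8

P + Q = (11, 8)


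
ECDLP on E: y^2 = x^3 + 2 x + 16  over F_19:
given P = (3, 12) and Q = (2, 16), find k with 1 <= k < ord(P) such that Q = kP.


Enumerate multiples of P until we hit Q = (2, 16):
  1P = (3, 12)
  2P = (17, 17)
  3P = (0, 4)
  4P = (2, 16)
Match found at i = 4.

k = 4


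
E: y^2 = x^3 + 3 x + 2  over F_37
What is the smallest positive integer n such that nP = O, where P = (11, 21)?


Compute successive multiples of P until we hit O:
  1P = (11, 21)
  2P = (26, 28)
  3P = (4, 2)
  4P = (12, 8)
  5P = (35, 32)
  6P = (32, 11)
  7P = (10, 12)
  8P = (23, 19)
  ... (continuing to 34P)
  34P = O

ord(P) = 34


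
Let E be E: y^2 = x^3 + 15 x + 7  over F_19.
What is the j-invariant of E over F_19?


Delta = -16(4 a^3 + 27 b^2) mod 19 = 9
-1728 * (4 a)^3 = -1728 * (4*15)^3 mod 19 = 8
j = 8 * 9^(-1) mod 19 = 3

j = 3 (mod 19)


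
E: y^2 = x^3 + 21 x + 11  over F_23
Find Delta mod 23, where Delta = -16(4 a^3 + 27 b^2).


4 a^3 + 27 b^2 = 4*21^3 + 27*11^2 = 37044 + 3267 = 40311
Delta = -16 * (40311) = -644976
Delta mod 23 = 13

Delta = 13 (mod 23)


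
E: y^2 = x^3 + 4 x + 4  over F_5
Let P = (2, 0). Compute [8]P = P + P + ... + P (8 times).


k = 8 = 1000_2 (binary, LSB first: 0001)
Double-and-add from P = (2, 0):
  bit 0 = 0: acc unchanged = O
  bit 1 = 0: acc unchanged = O
  bit 2 = 0: acc unchanged = O
  bit 3 = 1: acc = O + O = O

8P = O


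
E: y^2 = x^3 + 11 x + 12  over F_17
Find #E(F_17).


For each x in F_17, count y with y^2 = x^3 + 11 x + 12 mod 17:
  x = 2: RHS = 8, y in [5, 12]  -> 2 point(s)
  x = 3: RHS = 4, y in [2, 15]  -> 2 point(s)
  x = 4: RHS = 1, y in [1, 16]  -> 2 point(s)
  x = 8: RHS = 0, y in [0]  -> 1 point(s)
  x = 10: RHS = 0, y in [0]  -> 1 point(s)
  x = 11: RHS = 2, y in [6, 11]  -> 2 point(s)
  x = 12: RHS = 2, y in [6, 11]  -> 2 point(s)
  x = 15: RHS = 16, y in [4, 13]  -> 2 point(s)
  x = 16: RHS = 0, y in [0]  -> 1 point(s)
Affine points: 15. Add the point at infinity: total = 16.

#E(F_17) = 16


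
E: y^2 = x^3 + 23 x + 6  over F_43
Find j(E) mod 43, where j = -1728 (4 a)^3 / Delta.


Delta = -16(4 a^3 + 27 b^2) mod 43 = 13
-1728 * (4 a)^3 = -1728 * (4*23)^3 mod 43 = 35
j = 35 * 13^(-1) mod 43 = 6

j = 6 (mod 43)


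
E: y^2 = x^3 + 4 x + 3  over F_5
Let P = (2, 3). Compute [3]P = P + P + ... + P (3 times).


k = 3 = 11_2 (binary, LSB first: 11)
Double-and-add from P = (2, 3):
  bit 0 = 1: acc = O + (2, 3) = (2, 3)
  bit 1 = 1: acc = (2, 3) + (2, 2) = O

3P = O


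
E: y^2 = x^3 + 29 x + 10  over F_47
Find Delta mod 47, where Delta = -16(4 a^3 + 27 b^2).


4 a^3 + 27 b^2 = 4*29^3 + 27*10^2 = 97556 + 2700 = 100256
Delta = -16 * (100256) = -1604096
Delta mod 47 = 14

Delta = 14 (mod 47)


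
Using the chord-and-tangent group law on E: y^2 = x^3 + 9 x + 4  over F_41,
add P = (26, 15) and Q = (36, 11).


P != Q, so use the chord formula.
s = (y2 - y1) / (x2 - x1) = (37) / (10) mod 41 = 16
x3 = s^2 - x1 - x2 mod 41 = 16^2 - 26 - 36 = 30
y3 = s (x1 - x3) - y1 mod 41 = 16 * (26 - 30) - 15 = 3

P + Q = (30, 3)


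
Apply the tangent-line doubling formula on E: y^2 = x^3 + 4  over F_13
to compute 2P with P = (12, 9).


Doubling: s = (3 x1^2 + a) / (2 y1)
s = (3*12^2 + 0) / (2*9) mod 13 = 11
x3 = s^2 - 2 x1 mod 13 = 11^2 - 2*12 = 6
y3 = s (x1 - x3) - y1 mod 13 = 11 * (12 - 6) - 9 = 5

2P = (6, 5)


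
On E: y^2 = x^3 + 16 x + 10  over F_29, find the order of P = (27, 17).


Compute successive multiples of P until we hit O:
  1P = (27, 17)
  2P = (11, 3)
  3P = (4, 14)
  4P = (20, 23)
  5P = (7, 28)
  6P = (28, 14)
  7P = (12, 25)
  8P = (14, 7)
  ... (continuing to 24P)
  24P = O

ord(P) = 24


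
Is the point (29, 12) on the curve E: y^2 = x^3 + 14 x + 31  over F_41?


Check whether y^2 = x^3 + 14 x + 31 (mod 41) for (x, y) = (29, 12).
LHS: y^2 = 12^2 mod 41 = 21
RHS: x^3 + 14 x + 31 = 29^3 + 14*29 + 31 mod 41 = 21
LHS = RHS

Yes, on the curve


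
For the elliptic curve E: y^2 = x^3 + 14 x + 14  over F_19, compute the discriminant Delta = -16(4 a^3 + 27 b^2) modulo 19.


4 a^3 + 27 b^2 = 4*14^3 + 27*14^2 = 10976 + 5292 = 16268
Delta = -16 * (16268) = -260288
Delta mod 19 = 12

Delta = 12 (mod 19)


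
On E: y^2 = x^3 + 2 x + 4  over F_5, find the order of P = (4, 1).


Compute successive multiples of P until we hit O:
  1P = (4, 1)
  2P = (2, 4)
  3P = (0, 3)
  4P = (0, 2)
  5P = (2, 1)
  6P = (4, 4)
  7P = O

ord(P) = 7


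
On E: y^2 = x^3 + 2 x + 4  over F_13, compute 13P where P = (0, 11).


k = 13 = 1101_2 (binary, LSB first: 1011)
Double-and-add from P = (0, 11):
  bit 0 = 1: acc = O + (0, 11) = (0, 11)
  bit 1 = 0: acc unchanged = (0, 11)
  bit 2 = 1: acc = (0, 11) + (2, 4) = (7, 7)
  bit 3 = 1: acc = (7, 7) + (8, 5) = (2, 9)

13P = (2, 9)


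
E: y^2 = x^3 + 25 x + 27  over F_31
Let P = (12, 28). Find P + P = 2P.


Doubling: s = (3 x1^2 + a) / (2 y1)
s = (3*12^2 + 25) / (2*28) mod 31 = 22
x3 = s^2 - 2 x1 mod 31 = 22^2 - 2*12 = 26
y3 = s (x1 - x3) - y1 mod 31 = 22 * (12 - 26) - 28 = 5

2P = (26, 5)


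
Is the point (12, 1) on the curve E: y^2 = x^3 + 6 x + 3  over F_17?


Check whether y^2 = x^3 + 6 x + 3 (mod 17) for (x, y) = (12, 1).
LHS: y^2 = 1^2 mod 17 = 1
RHS: x^3 + 6 x + 3 = 12^3 + 6*12 + 3 mod 17 = 1
LHS = RHS

Yes, on the curve


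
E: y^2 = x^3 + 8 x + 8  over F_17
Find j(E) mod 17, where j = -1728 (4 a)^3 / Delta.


Delta = -16(4 a^3 + 27 b^2) mod 17 = 2
-1728 * (4 a)^3 = -1728 * (4*8)^3 mod 17 = 3
j = 3 * 2^(-1) mod 17 = 10

j = 10 (mod 17)


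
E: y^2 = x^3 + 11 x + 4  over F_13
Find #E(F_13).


For each x in F_13, count y with y^2 = x^3 + 11 x + 4 mod 13:
  x = 0: RHS = 4, y in [2, 11]  -> 2 point(s)
  x = 1: RHS = 3, y in [4, 9]  -> 2 point(s)
  x = 3: RHS = 12, y in [5, 8]  -> 2 point(s)
  x = 6: RHS = 0, y in [0]  -> 1 point(s)
  x = 9: RHS = 0, y in [0]  -> 1 point(s)
  x = 10: RHS = 9, y in [3, 10]  -> 2 point(s)
  x = 11: RHS = 0, y in [0]  -> 1 point(s)
Affine points: 11. Add the point at infinity: total = 12.

#E(F_13) = 12


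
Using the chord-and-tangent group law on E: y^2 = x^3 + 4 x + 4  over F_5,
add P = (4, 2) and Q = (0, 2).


P != Q, so use the chord formula.
s = (y2 - y1) / (x2 - x1) = (0) / (1) mod 5 = 0
x3 = s^2 - x1 - x2 mod 5 = 0^2 - 4 - 0 = 1
y3 = s (x1 - x3) - y1 mod 5 = 0 * (4 - 1) - 2 = 3

P + Q = (1, 3)


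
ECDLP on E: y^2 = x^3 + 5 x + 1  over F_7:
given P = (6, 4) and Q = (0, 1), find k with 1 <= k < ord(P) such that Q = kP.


Enumerate multiples of P until we hit Q = (0, 1):
  1P = (6, 4)
  2P = (3, 6)
  3P = (0, 6)
  4P = (5, 5)
  5P = (4, 1)
  6P = (1, 0)
  7P = (4, 6)
  8P = (5, 2)
  9P = (0, 1)
Match found at i = 9.

k = 9


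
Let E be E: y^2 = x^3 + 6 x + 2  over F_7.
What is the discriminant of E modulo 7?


4 a^3 + 27 b^2 = 4*6^3 + 27*2^2 = 864 + 108 = 972
Delta = -16 * (972) = -15552
Delta mod 7 = 2

Delta = 2 (mod 7)


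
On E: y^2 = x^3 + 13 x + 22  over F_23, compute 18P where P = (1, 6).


k = 18 = 10010_2 (binary, LSB first: 01001)
Double-and-add from P = (1, 6):
  bit 0 = 0: acc unchanged = O
  bit 1 = 1: acc = O + (10, 5) = (10, 5)
  bit 2 = 0: acc unchanged = (10, 5)
  bit 3 = 0: acc unchanged = (10, 5)
  bit 4 = 1: acc = (10, 5) + (20, 5) = (16, 18)

18P = (16, 18)


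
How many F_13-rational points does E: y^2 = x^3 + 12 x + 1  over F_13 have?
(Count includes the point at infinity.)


For each x in F_13, count y with y^2 = x^3 + 12 x + 1 mod 13:
  x = 0: RHS = 1, y in [1, 12]  -> 2 point(s)
  x = 1: RHS = 1, y in [1, 12]  -> 2 point(s)
  x = 3: RHS = 12, y in [5, 8]  -> 2 point(s)
  x = 4: RHS = 9, y in [3, 10]  -> 2 point(s)
  x = 5: RHS = 4, y in [2, 11]  -> 2 point(s)
  x = 6: RHS = 3, y in [4, 9]  -> 2 point(s)
  x = 7: RHS = 12, y in [5, 8]  -> 2 point(s)
  x = 10: RHS = 3, y in [4, 9]  -> 2 point(s)
  x = 12: RHS = 1, y in [1, 12]  -> 2 point(s)
Affine points: 18. Add the point at infinity: total = 19.

#E(F_13) = 19


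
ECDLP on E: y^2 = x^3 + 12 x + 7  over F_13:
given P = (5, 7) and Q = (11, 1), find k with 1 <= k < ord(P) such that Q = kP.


Enumerate multiples of P until we hit Q = (11, 1):
  1P = (5, 7)
  2P = (6, 10)
  3P = (11, 1)
Match found at i = 3.

k = 3


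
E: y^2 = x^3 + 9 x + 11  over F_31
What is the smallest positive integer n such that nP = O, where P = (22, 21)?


Compute successive multiples of P until we hit O:
  1P = (22, 21)
  2P = (23, 4)
  3P = (27, 2)
  4P = (20, 21)
  5P = (20, 10)
  6P = (27, 29)
  7P = (23, 27)
  8P = (22, 10)
  ... (continuing to 9P)
  9P = O

ord(P) = 9


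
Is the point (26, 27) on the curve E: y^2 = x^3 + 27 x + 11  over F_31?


Check whether y^2 = x^3 + 27 x + 11 (mod 31) for (x, y) = (26, 27).
LHS: y^2 = 27^2 mod 31 = 16
RHS: x^3 + 27 x + 11 = 26^3 + 27*26 + 11 mod 31 = 30
LHS != RHS

No, not on the curve


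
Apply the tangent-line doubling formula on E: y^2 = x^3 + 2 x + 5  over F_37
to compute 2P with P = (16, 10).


Doubling: s = (3 x1^2 + a) / (2 y1)
s = (3*16^2 + 2) / (2*10) mod 37 = 20
x3 = s^2 - 2 x1 mod 37 = 20^2 - 2*16 = 35
y3 = s (x1 - x3) - y1 mod 37 = 20 * (16 - 35) - 10 = 17

2P = (35, 17)


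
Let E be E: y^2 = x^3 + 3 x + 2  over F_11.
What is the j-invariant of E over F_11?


Delta = -16(4 a^3 + 27 b^2) mod 11 = 9
-1728 * (4 a)^3 = -1728 * (4*3)^3 mod 11 = 10
j = 10 * 9^(-1) mod 11 = 6

j = 6 (mod 11)


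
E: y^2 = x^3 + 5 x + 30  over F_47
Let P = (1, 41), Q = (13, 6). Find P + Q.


P != Q, so use the chord formula.
s = (y2 - y1) / (x2 - x1) = (12) / (12) mod 47 = 1
x3 = s^2 - x1 - x2 mod 47 = 1^2 - 1 - 13 = 34
y3 = s (x1 - x3) - y1 mod 47 = 1 * (1 - 34) - 41 = 20

P + Q = (34, 20)


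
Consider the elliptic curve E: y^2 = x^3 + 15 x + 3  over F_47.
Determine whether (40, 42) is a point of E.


Check whether y^2 = x^3 + 15 x + 3 (mod 47) for (x, y) = (40, 42).
LHS: y^2 = 42^2 mod 47 = 25
RHS: x^3 + 15 x + 3 = 40^3 + 15*40 + 3 mod 47 = 25
LHS = RHS

Yes, on the curve


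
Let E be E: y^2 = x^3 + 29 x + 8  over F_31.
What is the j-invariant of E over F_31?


Delta = -16(4 a^3 + 27 b^2) mod 31 = 20
-1728 * (4 a)^3 = -1728 * (4*29)^3 mod 31 = 27
j = 27 * 20^(-1) mod 31 = 6

j = 6 (mod 31)


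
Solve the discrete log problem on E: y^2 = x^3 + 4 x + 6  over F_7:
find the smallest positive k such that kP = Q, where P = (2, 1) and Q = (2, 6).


Enumerate multiples of P until we hit Q = (2, 6):
  1P = (2, 1)
  2P = (4, 4)
  3P = (5, 5)
  4P = (1, 5)
  5P = (6, 1)
  6P = (6, 6)
  7P = (1, 2)
  8P = (5, 2)
  9P = (4, 3)
  10P = (2, 6)
Match found at i = 10.

k = 10


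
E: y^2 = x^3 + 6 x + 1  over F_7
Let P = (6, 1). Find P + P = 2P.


Doubling: s = (3 x1^2 + a) / (2 y1)
s = (3*6^2 + 6) / (2*1) mod 7 = 1
x3 = s^2 - 2 x1 mod 7 = 1^2 - 2*6 = 3
y3 = s (x1 - x3) - y1 mod 7 = 1 * (6 - 3) - 1 = 2

2P = (3, 2)


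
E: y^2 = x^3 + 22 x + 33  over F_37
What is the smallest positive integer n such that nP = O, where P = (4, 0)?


Compute successive multiples of P until we hit O:
  1P = (4, 0)
  2P = O

ord(P) = 2


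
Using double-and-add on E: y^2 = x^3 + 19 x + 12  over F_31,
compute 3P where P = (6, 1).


k = 3 = 11_2 (binary, LSB first: 11)
Double-and-add from P = (6, 1):
  bit 0 = 1: acc = O + (6, 1) = (6, 1)
  bit 1 = 1: acc = (6, 1) + (29, 11) = (15, 18)

3P = (15, 18)


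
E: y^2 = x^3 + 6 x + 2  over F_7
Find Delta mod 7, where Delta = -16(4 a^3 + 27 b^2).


4 a^3 + 27 b^2 = 4*6^3 + 27*2^2 = 864 + 108 = 972
Delta = -16 * (972) = -15552
Delta mod 7 = 2

Delta = 2 (mod 7)


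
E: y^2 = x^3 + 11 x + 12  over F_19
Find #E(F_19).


For each x in F_19, count y with y^2 = x^3 + 11 x + 12 mod 19:
  x = 1: RHS = 5, y in [9, 10]  -> 2 point(s)
  x = 2: RHS = 4, y in [2, 17]  -> 2 point(s)
  x = 4: RHS = 6, y in [5, 14]  -> 2 point(s)
  x = 6: RHS = 9, y in [3, 16]  -> 2 point(s)
  x = 8: RHS = 4, y in [2, 17]  -> 2 point(s)
  x = 9: RHS = 4, y in [2, 17]  -> 2 point(s)
  x = 10: RHS = 1, y in [1, 18]  -> 2 point(s)
  x = 11: RHS = 1, y in [1, 18]  -> 2 point(s)
  x = 16: RHS = 9, y in [3, 16]  -> 2 point(s)
  x = 17: RHS = 1, y in [1, 18]  -> 2 point(s)
  x = 18: RHS = 0, y in [0]  -> 1 point(s)
Affine points: 21. Add the point at infinity: total = 22.

#E(F_19) = 22


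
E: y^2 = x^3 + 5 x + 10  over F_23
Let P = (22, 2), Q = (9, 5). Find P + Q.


P != Q, so use the chord formula.
s = (y2 - y1) / (x2 - x1) = (3) / (10) mod 23 = 21
x3 = s^2 - x1 - x2 mod 23 = 21^2 - 22 - 9 = 19
y3 = s (x1 - x3) - y1 mod 23 = 21 * (22 - 19) - 2 = 15

P + Q = (19, 15)


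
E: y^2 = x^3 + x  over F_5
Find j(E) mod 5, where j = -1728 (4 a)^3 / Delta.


Delta = -16(4 a^3 + 27 b^2) mod 5 = 1
-1728 * (4 a)^3 = -1728 * (4*1)^3 mod 5 = 3
j = 3 * 1^(-1) mod 5 = 3

j = 3 (mod 5)


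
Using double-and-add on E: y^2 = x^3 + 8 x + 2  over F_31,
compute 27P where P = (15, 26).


k = 27 = 11011_2 (binary, LSB first: 11011)
Double-and-add from P = (15, 26):
  bit 0 = 1: acc = O + (15, 26) = (15, 26)
  bit 1 = 1: acc = (15, 26) + (10, 20) = (0, 23)
  bit 2 = 0: acc unchanged = (0, 23)
  bit 3 = 1: acc = (0, 23) + (29, 28) = (16, 17)
  bit 4 = 1: acc = (16, 17) + (22, 21) = (21, 21)

27P = (21, 21)


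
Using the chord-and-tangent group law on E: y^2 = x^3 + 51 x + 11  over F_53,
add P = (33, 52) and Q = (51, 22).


P != Q, so use the chord formula.
s = (y2 - y1) / (x2 - x1) = (23) / (18) mod 53 = 16
x3 = s^2 - x1 - x2 mod 53 = 16^2 - 33 - 51 = 13
y3 = s (x1 - x3) - y1 mod 53 = 16 * (33 - 13) - 52 = 3

P + Q = (13, 3)


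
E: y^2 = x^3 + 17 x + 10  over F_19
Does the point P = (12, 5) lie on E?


Check whether y^2 = x^3 + 17 x + 10 (mod 19) for (x, y) = (12, 5).
LHS: y^2 = 5^2 mod 19 = 6
RHS: x^3 + 17 x + 10 = 12^3 + 17*12 + 10 mod 19 = 4
LHS != RHS

No, not on the curve


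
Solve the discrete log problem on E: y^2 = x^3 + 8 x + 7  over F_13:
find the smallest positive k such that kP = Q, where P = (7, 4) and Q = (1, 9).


Enumerate multiples of P until we hit Q = (1, 9):
  1P = (7, 4)
  2P = (11, 3)
  3P = (4, 5)
  4P = (5, 4)
  5P = (1, 9)
Match found at i = 5.

k = 5


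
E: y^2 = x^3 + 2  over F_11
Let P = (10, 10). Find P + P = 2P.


Doubling: s = (3 x1^2 + a) / (2 y1)
s = (3*10^2 + 0) / (2*10) mod 11 = 4
x3 = s^2 - 2 x1 mod 11 = 4^2 - 2*10 = 7
y3 = s (x1 - x3) - y1 mod 11 = 4 * (10 - 7) - 10 = 2

2P = (7, 2)


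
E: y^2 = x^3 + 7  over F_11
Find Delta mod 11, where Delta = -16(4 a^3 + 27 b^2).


4 a^3 + 27 b^2 = 4*0^3 + 27*7^2 = 0 + 1323 = 1323
Delta = -16 * (1323) = -21168
Delta mod 11 = 7

Delta = 7 (mod 11)


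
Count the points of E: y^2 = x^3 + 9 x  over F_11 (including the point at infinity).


For each x in F_11, count y with y^2 = x^3 + 9 x + 0 mod 11:
  x = 0: RHS = 0, y in [0]  -> 1 point(s)
  x = 2: RHS = 4, y in [2, 9]  -> 2 point(s)
  x = 4: RHS = 1, y in [1, 10]  -> 2 point(s)
  x = 5: RHS = 5, y in [4, 7]  -> 2 point(s)
  x = 8: RHS = 1, y in [1, 10]  -> 2 point(s)
  x = 10: RHS = 1, y in [1, 10]  -> 2 point(s)
Affine points: 11. Add the point at infinity: total = 12.

#E(F_11) = 12


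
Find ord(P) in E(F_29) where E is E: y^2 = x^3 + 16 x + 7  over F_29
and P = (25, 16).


Compute successive multiples of P until we hit O:
  1P = (25, 16)
  2P = (12, 10)
  3P = (8, 3)
  4P = (1, 16)
  5P = (3, 13)
  6P = (0, 23)
  7P = (27, 24)
  8P = (22, 25)
  ... (continuing to 38P)
  38P = O

ord(P) = 38


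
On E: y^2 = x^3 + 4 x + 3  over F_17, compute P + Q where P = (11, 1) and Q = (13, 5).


P != Q, so use the chord formula.
s = (y2 - y1) / (x2 - x1) = (4) / (2) mod 17 = 2
x3 = s^2 - x1 - x2 mod 17 = 2^2 - 11 - 13 = 14
y3 = s (x1 - x3) - y1 mod 17 = 2 * (11 - 14) - 1 = 10

P + Q = (14, 10)


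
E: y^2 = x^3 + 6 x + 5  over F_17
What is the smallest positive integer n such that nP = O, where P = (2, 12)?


Compute successive multiples of P until we hit O:
  1P = (2, 12)
  2P = (4, 12)
  3P = (11, 5)
  4P = (13, 6)
  5P = (3, 4)
  6P = (8, 2)
  7P = (6, 6)
  8P = (7, 4)
  ... (continuing to 21P)
  21P = O

ord(P) = 21


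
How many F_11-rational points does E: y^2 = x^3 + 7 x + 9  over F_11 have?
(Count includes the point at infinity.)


For each x in F_11, count y with y^2 = x^3 + 7 x + 9 mod 11:
  x = 0: RHS = 9, y in [3, 8]  -> 2 point(s)
  x = 2: RHS = 9, y in [3, 8]  -> 2 point(s)
  x = 5: RHS = 4, y in [2, 9]  -> 2 point(s)
  x = 6: RHS = 3, y in [5, 6]  -> 2 point(s)
  x = 7: RHS = 5, y in [4, 7]  -> 2 point(s)
  x = 8: RHS = 5, y in [4, 7]  -> 2 point(s)
  x = 9: RHS = 9, y in [3, 8]  -> 2 point(s)
  x = 10: RHS = 1, y in [1, 10]  -> 2 point(s)
Affine points: 16. Add the point at infinity: total = 17.

#E(F_11) = 17


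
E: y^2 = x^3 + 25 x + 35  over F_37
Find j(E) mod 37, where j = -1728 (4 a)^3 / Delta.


Delta = -16(4 a^3 + 27 b^2) mod 37 = 10
-1728 * (4 a)^3 = -1728 * (4*25)^3 mod 37 = 11
j = 11 * 10^(-1) mod 37 = 27

j = 27 (mod 37)


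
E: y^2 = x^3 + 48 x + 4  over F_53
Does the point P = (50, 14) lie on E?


Check whether y^2 = x^3 + 48 x + 4 (mod 53) for (x, y) = (50, 14).
LHS: y^2 = 14^2 mod 53 = 37
RHS: x^3 + 48 x + 4 = 50^3 + 48*50 + 4 mod 53 = 45
LHS != RHS

No, not on the curve


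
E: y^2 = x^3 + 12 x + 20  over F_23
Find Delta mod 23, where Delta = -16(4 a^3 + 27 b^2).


4 a^3 + 27 b^2 = 4*12^3 + 27*20^2 = 6912 + 10800 = 17712
Delta = -16 * (17712) = -283392
Delta mod 23 = 14

Delta = 14 (mod 23)


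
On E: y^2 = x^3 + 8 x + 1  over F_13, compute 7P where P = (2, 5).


k = 7 = 111_2 (binary, LSB first: 111)
Double-and-add from P = (2, 5):
  bit 0 = 1: acc = O + (2, 5) = (2, 5)
  bit 1 = 1: acc = (2, 5) + (0, 12) = (7, 6)
  bit 2 = 1: acc = (7, 6) + (3, 0) = (2, 8)

7P = (2, 8)


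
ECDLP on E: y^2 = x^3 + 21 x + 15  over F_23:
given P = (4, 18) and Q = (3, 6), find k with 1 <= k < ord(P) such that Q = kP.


Enumerate multiples of P until we hit Q = (3, 6):
  1P = (4, 18)
  2P = (15, 5)
  3P = (13, 1)
  4P = (9, 17)
  5P = (22, 4)
  6P = (3, 17)
  7P = (17, 15)
  8P = (6, 9)
  9P = (16, 13)
  10P = (11, 6)
  11P = (10, 12)
  12P = (10, 11)
  13P = (11, 17)
  14P = (16, 10)
  15P = (6, 14)
  16P = (17, 8)
  17P = (3, 6)
Match found at i = 17.

k = 17


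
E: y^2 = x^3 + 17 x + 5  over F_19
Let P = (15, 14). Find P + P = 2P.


Doubling: s = (3 x1^2 + a) / (2 y1)
s = (3*15^2 + 17) / (2*14) mod 19 = 3
x3 = s^2 - 2 x1 mod 19 = 3^2 - 2*15 = 17
y3 = s (x1 - x3) - y1 mod 19 = 3 * (15 - 17) - 14 = 18

2P = (17, 18)


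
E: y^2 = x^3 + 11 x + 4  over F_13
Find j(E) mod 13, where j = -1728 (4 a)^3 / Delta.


Delta = -16(4 a^3 + 27 b^2) mod 13 = 9
-1728 * (4 a)^3 = -1728 * (4*11)^3 mod 13 = 8
j = 8 * 9^(-1) mod 13 = 11

j = 11 (mod 13)


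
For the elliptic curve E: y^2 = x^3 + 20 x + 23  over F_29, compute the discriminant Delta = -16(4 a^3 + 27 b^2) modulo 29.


4 a^3 + 27 b^2 = 4*20^3 + 27*23^2 = 32000 + 14283 = 46283
Delta = -16 * (46283) = -740528
Delta mod 29 = 16

Delta = 16 (mod 29)


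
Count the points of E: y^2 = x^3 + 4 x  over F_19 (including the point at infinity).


For each x in F_19, count y with y^2 = x^3 + 4 x + 0 mod 19:
  x = 0: RHS = 0, y in [0]  -> 1 point(s)
  x = 1: RHS = 5, y in [9, 10]  -> 2 point(s)
  x = 2: RHS = 16, y in [4, 15]  -> 2 point(s)
  x = 3: RHS = 1, y in [1, 18]  -> 2 point(s)
  x = 4: RHS = 4, y in [2, 17]  -> 2 point(s)
  x = 9: RHS = 5, y in [9, 10]  -> 2 point(s)
  x = 11: RHS = 7, y in [8, 11]  -> 2 point(s)
  x = 12: RHS = 9, y in [3, 16]  -> 2 point(s)
  x = 13: RHS = 7, y in [8, 11]  -> 2 point(s)
  x = 14: RHS = 7, y in [8, 11]  -> 2 point(s)
Affine points: 19. Add the point at infinity: total = 20.

#E(F_19) = 20


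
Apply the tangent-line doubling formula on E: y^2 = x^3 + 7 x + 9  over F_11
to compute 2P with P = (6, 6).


Doubling: s = (3 x1^2 + a) / (2 y1)
s = (3*6^2 + 7) / (2*6) mod 11 = 5
x3 = s^2 - 2 x1 mod 11 = 5^2 - 2*6 = 2
y3 = s (x1 - x3) - y1 mod 11 = 5 * (6 - 2) - 6 = 3

2P = (2, 3)


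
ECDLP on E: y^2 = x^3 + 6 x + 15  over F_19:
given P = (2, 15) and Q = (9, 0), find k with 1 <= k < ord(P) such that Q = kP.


Enumerate multiples of P until we hit Q = (9, 0):
  1P = (2, 15)
  2P = (7, 1)
  3P = (11, 14)
  4P = (10, 7)
  5P = (8, 10)
  6P = (6, 1)
  7P = (9, 0)
Match found at i = 7.

k = 7


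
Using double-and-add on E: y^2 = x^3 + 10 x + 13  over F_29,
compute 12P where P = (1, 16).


k = 12 = 1100_2 (binary, LSB first: 0011)
Double-and-add from P = (1, 16):
  bit 0 = 0: acc unchanged = O
  bit 1 = 0: acc unchanged = O
  bit 2 = 1: acc = O + (11, 2) = (11, 2)
  bit 3 = 1: acc = (11, 2) + (8, 24) = (9, 22)

12P = (9, 22)


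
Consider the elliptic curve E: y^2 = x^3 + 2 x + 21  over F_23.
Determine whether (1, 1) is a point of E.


Check whether y^2 = x^3 + 2 x + 21 (mod 23) for (x, y) = (1, 1).
LHS: y^2 = 1^2 mod 23 = 1
RHS: x^3 + 2 x + 21 = 1^3 + 2*1 + 21 mod 23 = 1
LHS = RHS

Yes, on the curve


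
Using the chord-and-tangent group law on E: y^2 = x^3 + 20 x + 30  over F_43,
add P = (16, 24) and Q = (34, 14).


P != Q, so use the chord formula.
s = (y2 - y1) / (x2 - x1) = (33) / (18) mod 43 = 9
x3 = s^2 - x1 - x2 mod 43 = 9^2 - 16 - 34 = 31
y3 = s (x1 - x3) - y1 mod 43 = 9 * (16 - 31) - 24 = 13

P + Q = (31, 13)
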